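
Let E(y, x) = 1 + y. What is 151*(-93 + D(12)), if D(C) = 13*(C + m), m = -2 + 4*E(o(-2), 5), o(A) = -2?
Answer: -2265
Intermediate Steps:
m = -6 (m = -2 + 4*(1 - 2) = -2 + 4*(-1) = -2 - 4 = -6)
D(C) = -78 + 13*C (D(C) = 13*(C - 6) = 13*(-6 + C) = -78 + 13*C)
151*(-93 + D(12)) = 151*(-93 + (-78 + 13*12)) = 151*(-93 + (-78 + 156)) = 151*(-93 + 78) = 151*(-15) = -2265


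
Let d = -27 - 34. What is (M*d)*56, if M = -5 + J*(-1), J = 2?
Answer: 23912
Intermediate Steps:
M = -7 (M = -5 + 2*(-1) = -5 - 2 = -7)
d = -61
(M*d)*56 = -7*(-61)*56 = 427*56 = 23912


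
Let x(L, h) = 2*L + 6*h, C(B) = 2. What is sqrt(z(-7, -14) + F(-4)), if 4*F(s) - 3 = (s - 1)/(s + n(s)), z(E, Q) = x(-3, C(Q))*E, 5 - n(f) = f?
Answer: I*sqrt(166)/2 ≈ 6.442*I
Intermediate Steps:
n(f) = 5 - f
z(E, Q) = 6*E (z(E, Q) = (2*(-3) + 6*2)*E = (-6 + 12)*E = 6*E)
F(s) = 7/10 + s/20 (F(s) = 3/4 + ((s - 1)/(s + (5 - s)))/4 = 3/4 + ((-1 + s)/5)/4 = 3/4 + ((-1 + s)*(1/5))/4 = 3/4 + (-1/5 + s/5)/4 = 3/4 + (-1/20 + s/20) = 7/10 + s/20)
sqrt(z(-7, -14) + F(-4)) = sqrt(6*(-7) + (7/10 + (1/20)*(-4))) = sqrt(-42 + (7/10 - 1/5)) = sqrt(-42 + 1/2) = sqrt(-83/2) = I*sqrt(166)/2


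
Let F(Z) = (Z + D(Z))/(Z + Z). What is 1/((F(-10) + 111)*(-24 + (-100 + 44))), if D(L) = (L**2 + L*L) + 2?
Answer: -1/8112 ≈ -0.00012327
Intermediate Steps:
D(L) = 2 + 2*L**2 (D(L) = (L**2 + L**2) + 2 = 2*L**2 + 2 = 2 + 2*L**2)
F(Z) = (2 + Z + 2*Z**2)/(2*Z) (F(Z) = (Z + (2 + 2*Z**2))/(Z + Z) = (2 + Z + 2*Z**2)/((2*Z)) = (2 + Z + 2*Z**2)*(1/(2*Z)) = (2 + Z + 2*Z**2)/(2*Z))
1/((F(-10) + 111)*(-24 + (-100 + 44))) = 1/(((1/2 - 10 + 1/(-10)) + 111)*(-24 + (-100 + 44))) = 1/(((1/2 - 10 - 1/10) + 111)*(-24 - 56)) = 1/((-48/5 + 111)*(-80)) = 1/((507/5)*(-80)) = 1/(-8112) = -1/8112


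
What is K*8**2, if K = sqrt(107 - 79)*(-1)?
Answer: -128*sqrt(7) ≈ -338.66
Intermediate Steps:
K = -2*sqrt(7) (K = sqrt(28)*(-1) = (2*sqrt(7))*(-1) = -2*sqrt(7) ≈ -5.2915)
K*8**2 = -2*sqrt(7)*8**2 = -2*sqrt(7)*64 = -128*sqrt(7)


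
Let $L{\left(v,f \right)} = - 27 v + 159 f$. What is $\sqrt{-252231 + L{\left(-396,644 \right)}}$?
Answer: $i \sqrt{139143} \approx 373.02 i$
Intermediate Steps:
$\sqrt{-252231 + L{\left(-396,644 \right)}} = \sqrt{-252231 + \left(\left(-27\right) \left(-396\right) + 159 \cdot 644\right)} = \sqrt{-252231 + \left(10692 + 102396\right)} = \sqrt{-252231 + 113088} = \sqrt{-139143} = i \sqrt{139143}$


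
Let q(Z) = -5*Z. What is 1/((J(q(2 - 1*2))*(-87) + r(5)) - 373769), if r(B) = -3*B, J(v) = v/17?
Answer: -1/373784 ≈ -2.6753e-6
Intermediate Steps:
J(v) = v/17 (J(v) = v*(1/17) = v/17)
1/((J(q(2 - 1*2))*(-87) + r(5)) - 373769) = 1/((((-5*(2 - 1*2))/17)*(-87) - 3*5) - 373769) = 1/((((-5*(2 - 2))/17)*(-87) - 15) - 373769) = 1/((((-5*0)/17)*(-87) - 15) - 373769) = 1/((((1/17)*0)*(-87) - 15) - 373769) = 1/((0*(-87) - 15) - 373769) = 1/((0 - 15) - 373769) = 1/(-15 - 373769) = 1/(-373784) = -1/373784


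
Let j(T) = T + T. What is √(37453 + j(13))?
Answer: 31*√39 ≈ 193.59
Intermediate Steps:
j(T) = 2*T
√(37453 + j(13)) = √(37453 + 2*13) = √(37453 + 26) = √37479 = 31*√39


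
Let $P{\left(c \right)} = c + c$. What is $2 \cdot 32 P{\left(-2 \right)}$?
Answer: $-256$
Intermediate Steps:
$P{\left(c \right)} = 2 c$
$2 \cdot 32 P{\left(-2 \right)} = 2 \cdot 32 \cdot 2 \left(-2\right) = 64 \left(-4\right) = -256$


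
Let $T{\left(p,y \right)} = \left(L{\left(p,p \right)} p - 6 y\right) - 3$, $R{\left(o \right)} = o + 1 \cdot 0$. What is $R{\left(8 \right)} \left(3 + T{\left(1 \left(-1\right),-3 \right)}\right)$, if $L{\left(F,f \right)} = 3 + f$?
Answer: $128$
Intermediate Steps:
$R{\left(o \right)} = o$ ($R{\left(o \right)} = o + 0 = o$)
$T{\left(p,y \right)} = -3 - 6 y + p \left(3 + p\right)$ ($T{\left(p,y \right)} = \left(\left(3 + p\right) p - 6 y\right) - 3 = \left(p \left(3 + p\right) - 6 y\right) - 3 = \left(- 6 y + p \left(3 + p\right)\right) - 3 = -3 - 6 y + p \left(3 + p\right)$)
$R{\left(8 \right)} \left(3 + T{\left(1 \left(-1\right),-3 \right)}\right) = 8 \left(3 - \left(-15 - 1 \left(-1\right) \left(3 + 1 \left(-1\right)\right)\right)\right) = 8 \left(3 - -13\right) = 8 \left(3 + 13\right) = 8 \cdot 16 = 128$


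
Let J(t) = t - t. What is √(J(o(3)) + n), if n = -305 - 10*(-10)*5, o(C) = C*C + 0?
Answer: √195 ≈ 13.964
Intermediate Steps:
o(C) = C² (o(C) = C² + 0 = C²)
n = 195 (n = -305 - (-100)*5 = -305 - 1*(-500) = -305 + 500 = 195)
J(t) = 0
√(J(o(3)) + n) = √(0 + 195) = √195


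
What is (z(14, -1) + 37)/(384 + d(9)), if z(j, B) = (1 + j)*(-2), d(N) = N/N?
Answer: 1/55 ≈ 0.018182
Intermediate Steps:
d(N) = 1
z(j, B) = -2 - 2*j
(z(14, -1) + 37)/(384 + d(9)) = ((-2 - 2*14) + 37)/(384 + 1) = ((-2 - 28) + 37)/385 = (-30 + 37)*(1/385) = 7*(1/385) = 1/55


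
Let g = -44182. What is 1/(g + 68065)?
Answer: 1/23883 ≈ 4.1871e-5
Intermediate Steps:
1/(g + 68065) = 1/(-44182 + 68065) = 1/23883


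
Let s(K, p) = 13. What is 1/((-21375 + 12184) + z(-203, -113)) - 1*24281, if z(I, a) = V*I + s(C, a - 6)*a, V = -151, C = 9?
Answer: -485450032/19993 ≈ -24281.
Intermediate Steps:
z(I, a) = -151*I + 13*a
1/((-21375 + 12184) + z(-203, -113)) - 1*24281 = 1/((-21375 + 12184) + (-151*(-203) + 13*(-113))) - 1*24281 = 1/(-9191 + (30653 - 1469)) - 24281 = 1/(-9191 + 29184) - 24281 = 1/19993 - 24281 = -485450032/19993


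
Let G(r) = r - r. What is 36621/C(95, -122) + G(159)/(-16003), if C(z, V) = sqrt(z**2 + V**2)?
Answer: 36621*sqrt(23909)/23909 ≈ 236.84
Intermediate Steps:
G(r) = 0
C(z, V) = sqrt(V**2 + z**2)
36621/C(95, -122) + G(159)/(-16003) = 36621/(sqrt((-122)**2 + 95**2)) + 0/(-16003) = 36621/(sqrt(14884 + 9025)) + 0*(-1/16003) = 36621/(sqrt(23909)) + 0 = 36621*(sqrt(23909)/23909) + 0 = 36621*sqrt(23909)/23909 + 0 = 36621*sqrt(23909)/23909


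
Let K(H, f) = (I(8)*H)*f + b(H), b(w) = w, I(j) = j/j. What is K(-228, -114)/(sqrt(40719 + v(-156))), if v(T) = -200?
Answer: 25764*sqrt(40519)/40519 ≈ 127.99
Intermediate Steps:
I(j) = 1
K(H, f) = H + H*f (K(H, f) = (1*H)*f + H = H*f + H = H + H*f)
K(-228, -114)/(sqrt(40719 + v(-156))) = (-228*(1 - 114))/(sqrt(40719 - 200)) = (-228*(-113))/(sqrt(40519)) = 25764*(sqrt(40519)/40519) = 25764*sqrt(40519)/40519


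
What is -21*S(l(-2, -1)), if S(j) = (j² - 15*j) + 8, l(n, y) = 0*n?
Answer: -168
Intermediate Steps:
l(n, y) = 0
S(j) = 8 + j² - 15*j
-21*S(l(-2, -1)) = -21*(8 + 0² - 15*0) = -21*(8 + 0 + 0) = -21*8 = -168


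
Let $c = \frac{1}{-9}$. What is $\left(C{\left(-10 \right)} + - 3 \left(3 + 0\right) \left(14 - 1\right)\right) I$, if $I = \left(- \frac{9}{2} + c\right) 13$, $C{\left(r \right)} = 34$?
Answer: $\frac{89557}{18} \approx 4975.4$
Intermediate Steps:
$c = - \frac{1}{9} \approx -0.11111$
$I = - \frac{1079}{18}$ ($I = \left(- \frac{9}{2} - \frac{1}{9}\right) 13 = \left(- \frac{83}{18}\right) 13 = - \frac{1079}{18} \approx -59.944$)
$\left(C{\left(-10 \right)} + - 3 \left(3 + 0\right) \left(14 - 1\right)\right) I = \left(34 + - 3 \left(3 + 0\right) \left(14 - 1\right)\right) \left(- \frac{1079}{18}\right) = \left(34 + \left(-3\right) 3 \cdot 13\right) \left(- \frac{1079}{18}\right) = \left(34 - 117\right) \left(- \frac{1079}{18}\right) = \left(-83\right) \left(- \frac{1079}{18}\right) = \frac{89557}{18}$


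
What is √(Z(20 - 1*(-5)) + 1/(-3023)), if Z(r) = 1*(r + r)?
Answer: √456923427/3023 ≈ 7.0710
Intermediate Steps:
Z(r) = 2*r (Z(r) = 1*(2*r) = 2*r)
√(Z(20 - 1*(-5)) + 1/(-3023)) = √(2*(20 - 1*(-5)) + 1/(-3023)) = √(2*(20 + 5) - 1/3023) = √(2*25 - 1/3023) = √(50 - 1/3023) = √(151149/3023) = √456923427/3023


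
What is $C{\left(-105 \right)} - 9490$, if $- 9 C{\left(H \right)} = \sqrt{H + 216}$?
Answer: $-9490 - \frac{\sqrt{111}}{9} \approx -9491.2$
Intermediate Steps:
$C{\left(H \right)} = - \frac{\sqrt{216 + H}}{9}$ ($C{\left(H \right)} = - \frac{\sqrt{H + 216}}{9} = - \frac{\sqrt{216 + H}}{9}$)
$C{\left(-105 \right)} - 9490 = - \frac{\sqrt{216 - 105}}{9} - 9490 = - \frac{\sqrt{111}}{9} + \left(-23546 + 14056\right) = - \frac{\sqrt{111}}{9} - 9490 = -9490 - \frac{\sqrt{111}}{9}$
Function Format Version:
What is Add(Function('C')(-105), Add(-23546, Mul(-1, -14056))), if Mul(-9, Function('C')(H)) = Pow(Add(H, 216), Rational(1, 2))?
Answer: Add(-9490, Mul(Rational(-1, 9), Pow(111, Rational(1, 2)))) ≈ -9491.2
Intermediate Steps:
Function('C')(H) = Mul(Rational(-1, 9), Pow(Add(216, H), Rational(1, 2))) (Function('C')(H) = Mul(Rational(-1, 9), Pow(Add(H, 216), Rational(1, 2))) = Mul(Rational(-1, 9), Pow(Add(216, H), Rational(1, 2))))
Add(Function('C')(-105), Add(-23546, Mul(-1, -14056))) = Add(Mul(Rational(-1, 9), Pow(Add(216, -105), Rational(1, 2))), Add(-23546, Mul(-1, -14056))) = Add(Mul(Rational(-1, 9), Pow(111, Rational(1, 2))), Add(-23546, 14056)) = Add(Mul(Rational(-1, 9), Pow(111, Rational(1, 2))), -9490) = Add(-9490, Mul(Rational(-1, 9), Pow(111, Rational(1, 2))))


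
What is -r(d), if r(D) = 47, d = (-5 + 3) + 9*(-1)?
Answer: -47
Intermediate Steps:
d = -11 (d = -2 - 9 = -11)
-r(d) = -1*47 = -47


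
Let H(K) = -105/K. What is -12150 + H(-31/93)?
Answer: -11835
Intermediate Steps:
-12150 + H(-31/93) = -12150 - 105/((-31/93)) = -12150 - 105/((-31*1/93)) = -12150 - 105/(-1/3) = -12150 - 105*(-3) = -12150 + 315 = -11835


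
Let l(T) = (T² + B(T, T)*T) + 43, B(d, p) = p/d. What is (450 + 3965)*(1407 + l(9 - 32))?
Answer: 8635740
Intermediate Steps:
l(T) = 43 + T + T² (l(T) = (T² + (T/T)*T) + 43 = (T² + 1*T) + 43 = (T² + T) + 43 = (T + T²) + 43 = 43 + T + T²)
(450 + 3965)*(1407 + l(9 - 32)) = (450 + 3965)*(1407 + (43 + (9 - 32) + (9 - 32)²)) = 4415*(1407 + (43 - 23 + (-23)²)) = 4415*(1407 + (43 - 23 + 529)) = 4415*(1407 + 549) = 4415*1956 = 8635740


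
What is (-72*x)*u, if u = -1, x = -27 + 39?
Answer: 864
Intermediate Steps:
x = 12
(-72*x)*u = -72*12*(-1) = -864*(-1) = 864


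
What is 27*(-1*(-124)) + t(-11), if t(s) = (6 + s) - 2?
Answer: 3341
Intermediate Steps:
t(s) = 4 + s
27*(-1*(-124)) + t(-11) = 27*(-1*(-124)) + (4 - 11) = 27*124 - 7 = 3348 - 7 = 3341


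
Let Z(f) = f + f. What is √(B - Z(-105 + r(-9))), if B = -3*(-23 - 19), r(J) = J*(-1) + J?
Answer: 4*√21 ≈ 18.330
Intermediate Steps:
r(J) = 0 (r(J) = -J + J = 0)
Z(f) = 2*f
B = 126 (B = -3*(-42) = 126)
√(B - Z(-105 + r(-9))) = √(126 - 2*(-105 + 0)) = √(126 - 2*(-105)) = √(126 - 1*(-210)) = √(126 + 210) = √336 = 4*√21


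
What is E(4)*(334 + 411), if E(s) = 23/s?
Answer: 17135/4 ≈ 4283.8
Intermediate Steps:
E(4)*(334 + 411) = (23/4)*(334 + 411) = (23*(¼))*745 = (23/4)*745 = 17135/4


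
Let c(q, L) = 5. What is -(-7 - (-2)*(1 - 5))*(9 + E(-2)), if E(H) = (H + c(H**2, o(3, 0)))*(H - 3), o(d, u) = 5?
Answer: -90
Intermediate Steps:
E(H) = (-3 + H)*(5 + H) (E(H) = (H + 5)*(H - 3) = (5 + H)*(-3 + H) = (-3 + H)*(5 + H))
-(-7 - (-2)*(1 - 5))*(9 + E(-2)) = -(-7 - (-2)*(1 - 5))*(9 + (-15 + (-2)**2 + 2*(-2))) = -(-7 - (-2)*(-4))*(9 + (-15 + 4 - 4)) = -(-7 - 1*8)*(9 - 15) = -(-7 - 8)*(-6) = -(-15)*(-6) = -1*90 = -90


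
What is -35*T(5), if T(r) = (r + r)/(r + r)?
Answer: -35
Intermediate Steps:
T(r) = 1 (T(r) = (2*r)/((2*r)) = (2*r)*(1/(2*r)) = 1)
-35*T(5) = -35*1 = -35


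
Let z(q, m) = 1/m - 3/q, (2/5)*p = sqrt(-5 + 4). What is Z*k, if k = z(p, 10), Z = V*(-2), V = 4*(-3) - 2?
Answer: 14/5 + 168*I/5 ≈ 2.8 + 33.6*I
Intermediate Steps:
p = 5*I/2 (p = 5*sqrt(-5 + 4)/2 = 5*sqrt(-1)/2 = 5*I/2 ≈ 2.5*I)
V = -14 (V = -12 - 2 = -14)
Z = 28 (Z = -14*(-2) = 28)
z(q, m) = 1/m - 3/q
k = 1/10 + 6*I/5 (k = 1/10 - 3*(-2*I/5) = 1/10 - (-6)*I/5 = 1/10 + 6*I/5 ≈ 0.1 + 1.2*I)
Z*k = 28*(1/10 + 6*I/5) = 14/5 + 168*I/5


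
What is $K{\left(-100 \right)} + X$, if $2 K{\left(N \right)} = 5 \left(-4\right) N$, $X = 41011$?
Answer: $42011$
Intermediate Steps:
$K{\left(N \right)} = - 10 N$ ($K{\left(N \right)} = \frac{5 \left(-4\right) N}{2} = \frac{\left(-20\right) N}{2} = - 10 N$)
$K{\left(-100 \right)} + X = \left(-10\right) \left(-100\right) + 41011 = 1000 + 41011 = 42011$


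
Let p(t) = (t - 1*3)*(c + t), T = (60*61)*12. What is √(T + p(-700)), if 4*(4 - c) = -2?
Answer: √2131426/2 ≈ 729.97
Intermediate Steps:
c = 9/2 (c = 4 - ¼*(-2) = 4 + ½ = 9/2 ≈ 4.5000)
T = 43920 (T = 3660*12 = 43920)
p(t) = (-3 + t)*(9/2 + t) (p(t) = (t - 1*3)*(9/2 + t) = (t - 3)*(9/2 + t) = (-3 + t)*(9/2 + t))
√(T + p(-700)) = √(43920 + (-27/2 + (-700)² + (3/2)*(-700))) = √(43920 + (-27/2 + 490000 - 1050)) = √(43920 + 977873/2) = √(1065713/2) = √2131426/2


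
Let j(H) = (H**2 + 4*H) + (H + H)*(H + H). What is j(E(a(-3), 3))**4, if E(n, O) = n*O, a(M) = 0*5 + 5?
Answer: 1971847850625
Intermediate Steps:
a(M) = 5 (a(M) = 0 + 5 = 5)
E(n, O) = O*n
j(H) = 4*H + 5*H**2 (j(H) = (H**2 + 4*H) + (2*H)*(2*H) = (H**2 + 4*H) + 4*H**2 = 4*H + 5*H**2)
j(E(a(-3), 3))**4 = ((3*5)*(4 + 5*(3*5)))**4 = (15*(4 + 5*15))**4 = (15*(4 + 75))**4 = (15*79)**4 = 1185**4 = 1971847850625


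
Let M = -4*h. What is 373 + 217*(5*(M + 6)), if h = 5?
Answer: -14817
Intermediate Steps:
M = -20 (M = -4*5 = -20)
373 + 217*(5*(M + 6)) = 373 + 217*(5*(-20 + 6)) = 373 + 217*(5*(-14)) = 373 + 217*(-70) = 373 - 15190 = -14817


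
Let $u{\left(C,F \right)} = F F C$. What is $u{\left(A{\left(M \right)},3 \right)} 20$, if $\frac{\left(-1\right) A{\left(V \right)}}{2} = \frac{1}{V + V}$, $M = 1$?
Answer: $-180$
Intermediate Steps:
$A{\left(V \right)} = - \frac{1}{V}$ ($A{\left(V \right)} = - \frac{2}{V + V} = - \frac{2}{2 V} = - 2 \frac{1}{2 V} = - \frac{1}{V}$)
$u{\left(C,F \right)} = C F^{2}$ ($u{\left(C,F \right)} = F^{2} C = C F^{2}$)
$u{\left(A{\left(M \right)},3 \right)} 20 = - 1^{-1} \cdot 3^{2} \cdot 20 = \left(-1\right) 1 \cdot 9 \cdot 20 = \left(-1\right) 9 \cdot 20 = \left(-9\right) 20 = -180$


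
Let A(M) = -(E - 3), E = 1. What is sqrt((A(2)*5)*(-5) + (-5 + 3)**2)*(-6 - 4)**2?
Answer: 100*I*sqrt(46) ≈ 678.23*I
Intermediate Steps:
A(M) = 2 (A(M) = -(1 - 3) = -1*(-2) = 2)
sqrt((A(2)*5)*(-5) + (-5 + 3)**2)*(-6 - 4)**2 = sqrt((2*5)*(-5) + (-5 + 3)**2)*(-6 - 4)**2 = sqrt(10*(-5) + (-2)**2)*(-10)**2 = sqrt(-50 + 4)*100 = sqrt(-46)*100 = (I*sqrt(46))*100 = 100*I*sqrt(46)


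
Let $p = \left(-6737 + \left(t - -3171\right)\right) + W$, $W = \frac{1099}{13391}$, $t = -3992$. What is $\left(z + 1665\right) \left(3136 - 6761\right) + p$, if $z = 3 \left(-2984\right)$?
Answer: $\frac{50518154078}{1913} \approx 2.6408 \cdot 10^{7}$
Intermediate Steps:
$W = \frac{157}{1913}$ ($W = 1099 \cdot \frac{1}{13391} = \frac{157}{1913} \approx 0.08207$)
$z = -8952$
$p = - \frac{14458297}{1913}$ ($p = \left(-6737 - 821\right) + \frac{157}{1913} = -7558 + \frac{157}{1913} = - \frac{14458297}{1913} \approx -7557.9$)
$\left(z + 1665\right) \left(3136 - 6761\right) + p = \left(-8952 + 1665\right) \left(3136 - 6761\right) - \frac{14458297}{1913} = \left(-7287\right) \left(-3625\right) - \frac{14458297}{1913} = 26415375 - \frac{14458297}{1913} = \frac{50518154078}{1913}$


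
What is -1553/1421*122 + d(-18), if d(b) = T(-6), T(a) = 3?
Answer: -185203/1421 ≈ -130.33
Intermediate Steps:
d(b) = 3
-1553/1421*122 + d(-18) = -1553/1421*122 + 3 = -189466/1421 + 3 = -185203/1421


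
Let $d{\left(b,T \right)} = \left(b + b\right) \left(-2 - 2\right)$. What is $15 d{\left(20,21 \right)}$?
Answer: $-2400$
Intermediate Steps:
$d{\left(b,T \right)} = - 8 b$ ($d{\left(b,T \right)} = 2 b \left(-4\right) = - 8 b$)
$15 d{\left(20,21 \right)} = 15 \left(\left(-8\right) 20\right) = 15 \left(-160\right) = -2400$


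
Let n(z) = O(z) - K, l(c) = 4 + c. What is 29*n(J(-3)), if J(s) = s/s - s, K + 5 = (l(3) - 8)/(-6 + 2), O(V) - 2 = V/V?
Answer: 899/4 ≈ 224.75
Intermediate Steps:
O(V) = 3 (O(V) = 2 + V/V = 2 + 1 = 3)
K = -19/4 (K = -5 + ((4 + 3) - 8)/(-6 + 2) = -5 + (7 - 8)/(-4) = -5 - 1*(-¼) = -5 + ¼ = -19/4 ≈ -4.7500)
J(s) = 1 - s
n(z) = 31/4 (n(z) = 3 - 1*(-19/4) = 3 + 19/4 = 31/4)
29*n(J(-3)) = 29*(31/4) = 899/4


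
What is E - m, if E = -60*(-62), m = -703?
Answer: 4423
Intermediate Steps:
E = 3720
E - m = 3720 - 1*(-703) = 3720 + 703 = 4423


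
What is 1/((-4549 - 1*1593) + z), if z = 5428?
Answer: -1/714 ≈ -0.0014006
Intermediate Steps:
1/((-4549 - 1*1593) + z) = 1/((-4549 - 1*1593) + 5428) = 1/((-4549 - 1593) + 5428) = 1/(-6142 + 5428) = 1/(-714) = -1/714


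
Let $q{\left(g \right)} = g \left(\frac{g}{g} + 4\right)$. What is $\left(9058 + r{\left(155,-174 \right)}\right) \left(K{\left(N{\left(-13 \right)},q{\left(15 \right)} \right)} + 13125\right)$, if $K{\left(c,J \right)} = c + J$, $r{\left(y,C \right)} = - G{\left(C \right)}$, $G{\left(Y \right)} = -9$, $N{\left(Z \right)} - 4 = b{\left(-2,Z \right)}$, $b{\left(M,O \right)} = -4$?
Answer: $119684400$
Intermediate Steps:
$N{\left(Z \right)} = 0$ ($N{\left(Z \right)} = 4 - 4 = 0$)
$r{\left(y,C \right)} = 9$ ($r{\left(y,C \right)} = \left(-1\right) \left(-9\right) = 9$)
$q{\left(g \right)} = 5 g$ ($q{\left(g \right)} = g \left(1 + 4\right) = g 5 = 5 g$)
$K{\left(c,J \right)} = J + c$
$\left(9058 + r{\left(155,-174 \right)}\right) \left(K{\left(N{\left(-13 \right)},q{\left(15 \right)} \right)} + 13125\right) = \left(9058 + 9\right) \left(\left(5 \cdot 15 + 0\right) + 13125\right) = 9067 \left(\left(75 + 0\right) + 13125\right) = 9067 \left(75 + 13125\right) = 9067 \cdot 13200 = 119684400$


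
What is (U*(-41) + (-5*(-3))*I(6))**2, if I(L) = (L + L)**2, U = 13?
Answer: 2647129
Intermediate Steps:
I(L) = 4*L**2 (I(L) = (2*L)**2 = 4*L**2)
(U*(-41) + (-5*(-3))*I(6))**2 = (13*(-41) + (-5*(-3))*(4*6**2))**2 = (-533 + 15*(4*36))**2 = (-533 + 15*144)**2 = (-533 + 2160)**2 = 1627**2 = 2647129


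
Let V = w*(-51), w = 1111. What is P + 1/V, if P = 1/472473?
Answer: -138604/8923597551 ≈ -1.5532e-5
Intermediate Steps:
P = 1/472473 ≈ 2.1165e-6
V = -56661 (V = 1111*(-51) = -56661)
P + 1/V = 1/472473 + 1/(-56661) = 1/472473 - 1/56661 = -138604/8923597551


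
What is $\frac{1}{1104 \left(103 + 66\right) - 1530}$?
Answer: $\frac{1}{185046} \approx 5.4041 \cdot 10^{-6}$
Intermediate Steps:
$\frac{1}{1104 \left(103 + 66\right) - 1530} = \frac{1}{1104 \cdot 169 - 1530} = \frac{1}{186576 - 1530} = \frac{1}{185046}$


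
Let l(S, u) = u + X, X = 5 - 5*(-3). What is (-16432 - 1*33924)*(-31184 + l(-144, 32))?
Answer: 1567682992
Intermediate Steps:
X = 20 (X = 5 + 15 = 20)
l(S, u) = 20 + u (l(S, u) = u + 20 = 20 + u)
(-16432 - 1*33924)*(-31184 + l(-144, 32)) = (-16432 - 1*33924)*(-31184 + (20 + 32)) = (-16432 - 33924)*(-31184 + 52) = -50356*(-31132) = 1567682992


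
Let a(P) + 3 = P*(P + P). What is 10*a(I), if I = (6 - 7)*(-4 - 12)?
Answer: 5090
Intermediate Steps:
I = 16 (I = -1*(-16) = 16)
a(P) = -3 + 2*P**2 (a(P) = -3 + P*(P + P) = -3 + P*(2*P) = -3 + 2*P**2)
10*a(I) = 10*(-3 + 2*16**2) = 10*(-3 + 2*256) = 10*(-3 + 512) = 10*509 = 5090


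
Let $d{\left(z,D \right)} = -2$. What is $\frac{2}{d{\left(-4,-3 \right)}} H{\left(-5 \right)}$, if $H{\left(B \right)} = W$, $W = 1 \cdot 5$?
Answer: $-5$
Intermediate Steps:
$W = 5$
$H{\left(B \right)} = 5$
$\frac{2}{d{\left(-4,-3 \right)}} H{\left(-5 \right)} = \frac{2}{-2} \cdot 5 = 2 \left(- \frac{1}{2}\right) 5 = \left(-1\right) 5 = -5$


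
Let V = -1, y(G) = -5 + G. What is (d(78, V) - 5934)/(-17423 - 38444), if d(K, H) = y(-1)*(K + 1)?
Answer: 6408/55867 ≈ 0.11470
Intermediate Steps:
d(K, H) = -6 - 6*K (d(K, H) = (-5 - 1)*(K + 1) = -6*(1 + K) = -6 - 6*K)
(d(78, V) - 5934)/(-17423 - 38444) = ((-6 - 6*78) - 5934)/(-17423 - 38444) = ((-6 - 468) - 5934)/(-55867) = (-474 - 5934)*(-1/55867) = -6408*(-1/55867) = 6408/55867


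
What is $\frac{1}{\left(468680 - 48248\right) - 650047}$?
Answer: $- \frac{1}{229615} \approx -4.3551 \cdot 10^{-6}$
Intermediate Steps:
$\frac{1}{\left(468680 - 48248\right) - 650047} = \frac{1}{420432 - 650047} = \frac{1}{-229615} = - \frac{1}{229615}$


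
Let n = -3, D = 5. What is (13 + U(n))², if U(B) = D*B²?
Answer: 3364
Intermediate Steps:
U(B) = 5*B²
(13 + U(n))² = (13 + 5*(-3)²)² = (13 + 5*9)² = (13 + 45)² = 58² = 3364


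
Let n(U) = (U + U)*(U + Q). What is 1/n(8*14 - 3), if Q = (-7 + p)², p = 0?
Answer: 1/34444 ≈ 2.9033e-5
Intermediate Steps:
Q = 49 (Q = (-7 + 0)² = (-7)² = 49)
n(U) = 2*U*(49 + U) (n(U) = (U + U)*(U + 49) = (2*U)*(49 + U) = 2*U*(49 + U))
1/n(8*14 - 3) = 1/(2*(8*14 - 3)*(49 + (8*14 - 3))) = 1/(2*(112 - 3)*(49 + (112 - 3))) = 1/(2*109*(49 + 109)) = 1/(2*109*158) = 1/34444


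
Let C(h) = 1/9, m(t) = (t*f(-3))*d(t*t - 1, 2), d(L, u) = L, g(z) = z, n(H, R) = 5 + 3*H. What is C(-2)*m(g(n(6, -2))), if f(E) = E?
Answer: -4048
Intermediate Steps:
m(t) = -3*t*(-1 + t²) (m(t) = (t*(-3))*(t*t - 1) = (-3*t)*(t² - 1) = (-3*t)*(-1 + t²) = -3*t*(-1 + t²))
C(h) = ⅑ (C(h) = 1*(⅑) = ⅑)
C(-2)*m(g(n(6, -2))) = (3*(5 + 3*6)*(1 - (5 + 3*6)²))/9 = (3*(5 + 18)*(1 - (5 + 18)²))/9 = (3*23*(1 - 1*23²))/9 = (3*23*(1 - 1*529))/9 = (3*23*(1 - 529))/9 = (3*23*(-528))/9 = (⅑)*(-36432) = -4048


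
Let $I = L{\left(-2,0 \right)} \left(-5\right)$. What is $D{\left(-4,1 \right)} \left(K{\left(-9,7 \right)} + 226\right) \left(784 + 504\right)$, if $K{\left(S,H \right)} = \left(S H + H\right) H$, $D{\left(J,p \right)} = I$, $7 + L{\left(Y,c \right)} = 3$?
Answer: $-4276160$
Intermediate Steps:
$L{\left(Y,c \right)} = -4$ ($L{\left(Y,c \right)} = -7 + 3 = -4$)
$I = 20$ ($I = \left(-4\right) \left(-5\right) = 20$)
$D{\left(J,p \right)} = 20$
$K{\left(S,H \right)} = H \left(H + H S\right)$ ($K{\left(S,H \right)} = \left(H S + H\right) H = \left(H + H S\right) H = H \left(H + H S\right)$)
$D{\left(-4,1 \right)} \left(K{\left(-9,7 \right)} + 226\right) \left(784 + 504\right) = 20 \left(7^{2} \left(1 - 9\right) + 226\right) \left(784 + 504\right) = 20 \left(49 \left(-8\right) + 226\right) 1288 = 20 \left(-392 + 226\right) 1288 = 20 \left(\left(-166\right) 1288\right) = 20 \left(-213808\right) = -4276160$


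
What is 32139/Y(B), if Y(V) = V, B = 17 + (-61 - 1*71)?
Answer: -32139/115 ≈ -279.47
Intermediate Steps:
B = -115 (B = 17 + (-61 - 71) = 17 - 132 = -115)
32139/Y(B) = 32139/(-115) = 32139*(-1/115) = -32139/115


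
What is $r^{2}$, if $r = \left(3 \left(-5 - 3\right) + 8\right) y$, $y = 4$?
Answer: $4096$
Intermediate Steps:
$r = -64$ ($r = \left(3 \left(-5 - 3\right) + 8\right) 4 = \left(3 \left(-8\right) + 8\right) 4 = \left(-24 + 8\right) 4 = \left(-16\right) 4 = -64$)
$r^{2} = \left(-64\right)^{2} = 4096$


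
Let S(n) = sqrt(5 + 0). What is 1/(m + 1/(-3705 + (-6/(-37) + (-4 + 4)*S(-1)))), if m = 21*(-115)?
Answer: -137079/331045822 ≈ -0.00041408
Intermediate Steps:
S(n) = sqrt(5)
m = -2415
1/(m + 1/(-3705 + (-6/(-37) + (-4 + 4)*S(-1)))) = 1/(-2415 + 1/(-3705 + (-6/(-37) + (-4 + 4)*sqrt(5)))) = 1/(-2415 + 1/(-3705 + (-6*(-1/37) + 0*sqrt(5)))) = 1/(-2415 + 1/(-3705 + (6/37 + 0))) = 1/(-2415 + 1/(-3705 + 6/37)) = 1/(-2415 + 1/(-137079/37)) = 1/(-2415 - 37/137079) = 1/(-331045822/137079) = -137079/331045822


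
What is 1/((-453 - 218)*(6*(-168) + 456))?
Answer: 1/370392 ≈ 2.6998e-6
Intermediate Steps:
1/((-453 - 218)*(6*(-168) + 456)) = 1/(-671*(-1008 + 456)) = 1/(-671*(-552)) = 1/370392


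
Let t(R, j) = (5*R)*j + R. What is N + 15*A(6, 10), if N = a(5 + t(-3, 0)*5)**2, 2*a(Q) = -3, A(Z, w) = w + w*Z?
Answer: 4209/4 ≈ 1052.3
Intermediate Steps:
A(Z, w) = w + Z*w
t(R, j) = R + 5*R*j (t(R, j) = 5*R*j + R = R + 5*R*j)
a(Q) = -3/2 (a(Q) = (1/2)*(-3) = -3/2)
N = 9/4 (N = (-3/2)**2 = 9/4 ≈ 2.2500)
N + 15*A(6, 10) = 9/4 + 15*(10*(1 + 6)) = 9/4 + 15*(10*7) = 9/4 + 15*70 = 9/4 + 1050 = 4209/4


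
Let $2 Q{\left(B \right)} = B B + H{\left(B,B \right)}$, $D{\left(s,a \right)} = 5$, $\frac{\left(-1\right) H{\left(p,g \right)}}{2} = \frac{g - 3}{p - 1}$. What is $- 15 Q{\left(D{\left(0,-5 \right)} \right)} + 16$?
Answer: $-164$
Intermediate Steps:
$H{\left(p,g \right)} = - \frac{2 \left(-3 + g\right)}{-1 + p}$ ($H{\left(p,g \right)} = - 2 \frac{g - 3}{p - 1} = - 2 \frac{-3 + g}{-1 + p} = - \frac{2 \left(-3 + g\right)}{-1 + p}$)
$Q{\left(B \right)} = \frac{B^{2}}{2} + \frac{3 - B}{-1 + B}$ ($Q{\left(B \right)} = \frac{B B + \frac{2 \left(3 - B\right)}{-1 + B}}{2} = \frac{B^{2} + \frac{2 \left(3 - B\right)}{-1 + B}}{2} = \frac{B^{2}}{2} + \frac{3 - B}{-1 + B}$)
$- 15 Q{\left(D{\left(0,-5 \right)} \right)} + 16 = - 15 \frac{3 - 5 + \frac{5^{2} \left(-1 + 5\right)}{2}}{-1 + 5} + 16 = - 15 \frac{3 - 5 + \frac{1}{2} \cdot 25 \cdot 4}{4} + 16 = - 15 \frac{3 - 5 + 50}{4} + 16 = - 15 \cdot \frac{1}{4} \cdot 48 + 16 = \left(-15\right) 12 + 16 = -180 + 16 = -164$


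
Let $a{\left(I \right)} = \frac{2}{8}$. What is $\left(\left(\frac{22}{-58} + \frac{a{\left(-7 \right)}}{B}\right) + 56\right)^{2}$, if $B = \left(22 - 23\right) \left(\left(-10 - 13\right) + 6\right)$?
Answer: $\frac{12036942369}{3888784} \approx 3095.3$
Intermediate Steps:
$a{\left(I \right)} = \frac{1}{4}$ ($a{\left(I \right)} = 2 \cdot \frac{1}{8} = \frac{1}{4}$)
$B = 17$ ($B = - (-23 + 6) = \left(-1\right) \left(-17\right) = 17$)
$\left(\left(\frac{22}{-58} + \frac{a{\left(-7 \right)}}{B}\right) + 56\right)^{2} = \left(\left(\frac{22}{-58} + \frac{1}{4 \cdot 17}\right) + 56\right)^{2} = \left(\left(22 \left(- \frac{1}{58}\right) + \frac{1}{4} \cdot \frac{1}{17}\right) + 56\right)^{2} = \left(\left(- \frac{11}{29} + \frac{1}{68}\right) + 56\right)^{2} = \left(- \frac{719}{1972} + 56\right)^{2} = \left(\frac{109713}{1972}\right)^{2} = \frac{12036942369}{3888784}$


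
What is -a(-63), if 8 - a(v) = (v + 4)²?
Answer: 3473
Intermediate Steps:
a(v) = 8 - (4 + v)² (a(v) = 8 - (v + 4)² = 8 - (4 + v)²)
-a(-63) = -(8 - (4 - 63)²) = -(8 - 1*(-59)²) = -(8 - 1*3481) = -(8 - 3481) = -1*(-3473) = 3473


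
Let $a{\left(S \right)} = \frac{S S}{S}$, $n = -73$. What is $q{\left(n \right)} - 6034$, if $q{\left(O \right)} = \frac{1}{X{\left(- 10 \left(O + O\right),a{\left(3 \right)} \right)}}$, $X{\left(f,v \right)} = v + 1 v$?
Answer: $- \frac{36203}{6} \approx -6033.8$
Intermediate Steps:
$a{\left(S \right)} = S$ ($a{\left(S \right)} = \frac{S^{2}}{S} = S$)
$X{\left(f,v \right)} = 2 v$ ($X{\left(f,v \right)} = v + v = 2 v$)
$q{\left(O \right)} = \frac{1}{6}$ ($q{\left(O \right)} = \frac{1}{2 \cdot 3} = \frac{1}{6}$)
$q{\left(n \right)} - 6034 = \frac{1}{6} - 6034 = - \frac{36203}{6}$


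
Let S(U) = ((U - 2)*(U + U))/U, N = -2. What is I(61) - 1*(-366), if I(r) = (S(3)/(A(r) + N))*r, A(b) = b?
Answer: 21716/59 ≈ 368.07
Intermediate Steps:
S(U) = -4 + 2*U (S(U) = ((-2 + U)*(2*U))/U = (2*U*(-2 + U))/U = -4 + 2*U)
I(r) = 2*r/(-2 + r) (I(r) = ((-4 + 2*3)/(r - 2))*r = ((-4 + 6)/(-2 + r))*r = (2/(-2 + r))*r = 2*r/(-2 + r))
I(61) - 1*(-366) = 2*61/(-2 + 61) - 1*(-366) = 2*61/59 + 366 = 2*61*(1/59) + 366 = 122/59 + 366 = 21716/59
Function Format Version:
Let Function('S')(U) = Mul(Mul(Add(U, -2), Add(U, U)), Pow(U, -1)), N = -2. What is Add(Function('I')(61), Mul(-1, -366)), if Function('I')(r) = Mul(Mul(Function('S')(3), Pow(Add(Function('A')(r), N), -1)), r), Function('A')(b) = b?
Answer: Rational(21716, 59) ≈ 368.07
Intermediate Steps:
Function('S')(U) = Add(-4, Mul(2, U)) (Function('S')(U) = Mul(Mul(Add(-2, U), Mul(2, U)), Pow(U, -1)) = Mul(Mul(2, U, Add(-2, U)), Pow(U, -1)) = Add(-4, Mul(2, U)))
Function('I')(r) = Mul(2, r, Pow(Add(-2, r), -1)) (Function('I')(r) = Mul(Mul(Add(-4, Mul(2, 3)), Pow(Add(r, -2), -1)), r) = Mul(Mul(Add(-4, 6), Pow(Add(-2, r), -1)), r) = Mul(Mul(2, Pow(Add(-2, r), -1)), r) = Mul(2, r, Pow(Add(-2, r), -1)))
Add(Function('I')(61), Mul(-1, -366)) = Add(Mul(2, 61, Pow(Add(-2, 61), -1)), Mul(-1, -366)) = Add(Mul(2, 61, Pow(59, -1)), 366) = Add(Mul(2, 61, Rational(1, 59)), 366) = Add(Rational(122, 59), 366) = Rational(21716, 59)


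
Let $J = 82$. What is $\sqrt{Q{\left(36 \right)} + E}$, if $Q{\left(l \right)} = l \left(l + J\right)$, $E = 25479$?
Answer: $9 \sqrt{367} \approx 172.42$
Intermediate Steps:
$Q{\left(l \right)} = l \left(82 + l\right)$ ($Q{\left(l \right)} = l \left(l + 82\right) = l \left(82 + l\right)$)
$\sqrt{Q{\left(36 \right)} + E} = \sqrt{36 \left(82 + 36\right) + 25479} = \sqrt{36 \cdot 118 + 25479} = \sqrt{4248 + 25479} = \sqrt{29727} = 9 \sqrt{367}$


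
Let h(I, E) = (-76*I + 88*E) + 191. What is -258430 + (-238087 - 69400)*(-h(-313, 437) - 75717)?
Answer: 42479685594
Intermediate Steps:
h(I, E) = 191 - 76*I + 88*E
-258430 + (-238087 - 69400)*(-h(-313, 437) - 75717) = -258430 + (-238087 - 69400)*(-(191 - 76*(-313) + 88*437) - 75717) = -258430 - 307487*(-(191 + 23788 + 38456) - 75717) = -258430 - 307487*(-1*62435 - 75717) = -258430 - 307487*(-62435 - 75717) = -258430 - 307487*(-138152) = -258430 + 42479944024 = 42479685594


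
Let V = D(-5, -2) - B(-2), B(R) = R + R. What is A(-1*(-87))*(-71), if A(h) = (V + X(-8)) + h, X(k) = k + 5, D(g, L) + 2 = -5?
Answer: -5751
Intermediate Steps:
D(g, L) = -7 (D(g, L) = -2 - 5 = -7)
B(R) = 2*R
X(k) = 5 + k
V = -3 (V = -7 - 2*(-2) = -7 - 1*(-4) = -7 + 4 = -3)
A(h) = -6 + h (A(h) = (-3 + (5 - 8)) + h = (-3 - 3) + h = -6 + h)
A(-1*(-87))*(-71) = (-6 - 1*(-87))*(-71) = (-6 + 87)*(-71) = 81*(-71) = -5751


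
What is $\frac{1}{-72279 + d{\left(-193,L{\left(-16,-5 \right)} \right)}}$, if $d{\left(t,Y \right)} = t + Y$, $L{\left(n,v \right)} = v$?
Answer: $- \frac{1}{72477} \approx -1.3797 \cdot 10^{-5}$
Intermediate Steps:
$d{\left(t,Y \right)} = Y + t$
$\frac{1}{-72279 + d{\left(-193,L{\left(-16,-5 \right)} \right)}} = \frac{1}{-72279 - 198} = \frac{1}{-72477} = - \frac{1}{72477}$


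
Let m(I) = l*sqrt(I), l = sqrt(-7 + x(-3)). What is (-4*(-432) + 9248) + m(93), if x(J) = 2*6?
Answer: 10976 + sqrt(465) ≈ 10998.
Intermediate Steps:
x(J) = 12
l = sqrt(5) (l = sqrt(-7 + 12) = sqrt(5) ≈ 2.2361)
m(I) = sqrt(5)*sqrt(I)
(-4*(-432) + 9248) + m(93) = (-4*(-432) + 9248) + sqrt(5)*sqrt(93) = (1728 + 9248) + sqrt(465) = 10976 + sqrt(465)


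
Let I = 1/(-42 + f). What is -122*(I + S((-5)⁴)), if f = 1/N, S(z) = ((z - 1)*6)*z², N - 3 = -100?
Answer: -727081874988166/4075 ≈ -1.7842e+11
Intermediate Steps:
N = -97 (N = 3 - 100 = -97)
S(z) = z²*(-6 + 6*z) (S(z) = ((-1 + z)*6)*z² = (-6 + 6*z)*z² = z²*(-6 + 6*z))
f = -1/97 (f = 1/(-97) = -1/97 ≈ -0.010309)
I = -97/4075 (I = 1/(-42 - 1/97) = 1/(-4075/97) = -97/4075 ≈ -0.023804)
-122*(I + S((-5)⁴)) = -122*(-97/4075 + 6*((-5)⁴)²*(-1 + (-5)⁴)) = -122*(-97/4075 + 6*625²*(-1 + 625)) = -122*(-97/4075 + 6*390625*624) = -122*(-97/4075 + 1462500000) = -122*5959687499903/4075 = -727081874988166/4075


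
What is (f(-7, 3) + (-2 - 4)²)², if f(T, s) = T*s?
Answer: 225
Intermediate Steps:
(f(-7, 3) + (-2 - 4)²)² = (-7*3 + (-2 - 4)²)² = (-21 + (-6)²)² = (-21 + 36)² = 15² = 225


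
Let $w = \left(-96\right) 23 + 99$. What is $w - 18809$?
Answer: $-20918$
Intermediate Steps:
$w = -2109$ ($w = -2208 + 99 = -2109$)
$w - 18809 = -2109 - 18809 = -20918$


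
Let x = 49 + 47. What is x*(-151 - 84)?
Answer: -22560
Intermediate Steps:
x = 96
x*(-151 - 84) = 96*(-151 - 84) = 96*(-235) = -22560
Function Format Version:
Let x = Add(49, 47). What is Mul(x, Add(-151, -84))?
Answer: -22560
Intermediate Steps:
x = 96
Mul(x, Add(-151, -84)) = Mul(96, Add(-151, -84)) = Mul(96, -235) = -22560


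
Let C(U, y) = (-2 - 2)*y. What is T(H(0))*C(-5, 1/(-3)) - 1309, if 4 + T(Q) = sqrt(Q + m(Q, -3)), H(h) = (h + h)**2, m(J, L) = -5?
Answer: -3943/3 + 4*I*sqrt(5)/3 ≈ -1314.3 + 2.9814*I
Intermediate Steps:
H(h) = 4*h**2 (H(h) = (2*h)**2 = 4*h**2)
C(U, y) = -4*y
T(Q) = -4 + sqrt(-5 + Q) (T(Q) = -4 + sqrt(Q - 5) = -4 + sqrt(-5 + Q))
T(H(0))*C(-5, 1/(-3)) - 1309 = (-4 + sqrt(-5 + 4*0**2))*(-4/(-3)) - 1309 = (-4 + sqrt(-5 + 4*0))*(-4*(-1)/3) - 1309 = (-4 + sqrt(-5 + 0))*(-4*(-1/3)) - 1309 = (-4 + sqrt(-5))*(4/3) - 1309 = (-4 + I*sqrt(5))*(4/3) - 1309 = (-16/3 + 4*I*sqrt(5)/3) - 1309 = -3943/3 + 4*I*sqrt(5)/3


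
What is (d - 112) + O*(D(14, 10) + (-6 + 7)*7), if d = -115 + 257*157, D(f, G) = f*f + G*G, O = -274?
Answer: -42900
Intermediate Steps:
D(f, G) = G² + f² (D(f, G) = f² + G² = G² + f²)
d = 40234 (d = -115 + 40349 = 40234)
(d - 112) + O*(D(14, 10) + (-6 + 7)*7) = (40234 - 112) - 274*((10² + 14²) + (-6 + 7)*7) = 40122 - 274*((100 + 196) + 1*7) = 40122 - 274*(296 + 7) = 40122 - 274*303 = 40122 - 83022 = -42900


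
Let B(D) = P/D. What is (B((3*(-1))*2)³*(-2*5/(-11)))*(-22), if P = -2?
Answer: -20/27 ≈ -0.74074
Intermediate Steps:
B(D) = -2/D
(B((3*(-1))*2)³*(-2*5/(-11)))*(-22) = ((-2/((3*(-1))*2))³*(-2*5/(-11)))*(-22) = ((-2/((-3*2)))³*(-10*(-1/11)))*(-22) = ((-2/(-6))³*(10/11))*(-22) = ((-2*(-⅙))³*(10/11))*(-22) = ((⅓)³*(10/11))*(-22) = ((1/27)*(10/11))*(-22) = (10/297)*(-22) = -20/27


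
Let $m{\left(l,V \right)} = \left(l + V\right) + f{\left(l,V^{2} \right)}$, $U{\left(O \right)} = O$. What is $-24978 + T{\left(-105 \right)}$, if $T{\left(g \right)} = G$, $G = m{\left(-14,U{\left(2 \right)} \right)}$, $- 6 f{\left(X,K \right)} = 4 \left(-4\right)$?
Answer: $- \frac{74962}{3} \approx -24987.0$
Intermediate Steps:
$f{\left(X,K \right)} = \frac{8}{3}$ ($f{\left(X,K \right)} = - \frac{4 \left(-4\right)}{6} = \left(- \frac{1}{6}\right) \left(-16\right) = \frac{8}{3}$)
$m{\left(l,V \right)} = \frac{8}{3} + V + l$ ($m{\left(l,V \right)} = \left(l + V\right) + \frac{8}{3} = \left(V + l\right) + \frac{8}{3} = \frac{8}{3} + V + l$)
$G = - \frac{28}{3}$ ($G = \frac{8}{3} + 2 - 14 = - \frac{28}{3} \approx -9.3333$)
$T{\left(g \right)} = - \frac{28}{3}$
$-24978 + T{\left(-105 \right)} = -24978 - \frac{28}{3} = - \frac{74962}{3}$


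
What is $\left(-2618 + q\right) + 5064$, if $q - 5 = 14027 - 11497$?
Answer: $4981$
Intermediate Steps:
$q = 2535$ ($q = 5 + \left(14027 - 11497\right) = 5 + 2530 = 2535$)
$\left(-2618 + q\right) + 5064 = \left(-2618 + 2535\right) + 5064 = -83 + 5064 = 4981$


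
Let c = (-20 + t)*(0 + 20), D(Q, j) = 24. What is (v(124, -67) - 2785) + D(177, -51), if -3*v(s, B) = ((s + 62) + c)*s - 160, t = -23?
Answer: 25151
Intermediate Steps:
c = -860 (c = (-20 - 23)*(0 + 20) = -43*20 = -860)
v(s, B) = 160/3 - s*(-798 + s)/3 (v(s, B) = -(((s + 62) - 860)*s - 160)/3 = -(((62 + s) - 860)*s - 160)/3 = -((-798 + s)*s - 160)/3 = -(s*(-798 + s) - 160)/3 = -(-160 + s*(-798 + s))/3 = 160/3 - s*(-798 + s)/3)
(v(124, -67) - 2785) + D(177, -51) = ((160/3 + 266*124 - ⅓*124²) - 2785) + 24 = ((160/3 + 32984 - ⅓*15376) - 2785) + 24 = ((160/3 + 32984 - 15376/3) - 2785) + 24 = (27912 - 2785) + 24 = 25127 + 24 = 25151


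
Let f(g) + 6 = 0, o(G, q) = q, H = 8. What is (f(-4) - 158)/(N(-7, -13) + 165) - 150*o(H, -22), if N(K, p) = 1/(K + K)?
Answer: 7617404/2309 ≈ 3299.0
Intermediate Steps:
N(K, p) = 1/(2*K)
f(g) = -6 (f(g) = -6 + 0 = -6)
(f(-4) - 158)/(N(-7, -13) + 165) - 150*o(H, -22) = (-6 - 158)/((½)/(-7) + 165) - 150*(-22) = -164/((½)*(-⅐) + 165) + 3300 = -164/(-1/14 + 165) + 3300 = -164/2309/14 + 3300 = -164*14/2309 + 3300 = -2296/2309 + 3300 = 7617404/2309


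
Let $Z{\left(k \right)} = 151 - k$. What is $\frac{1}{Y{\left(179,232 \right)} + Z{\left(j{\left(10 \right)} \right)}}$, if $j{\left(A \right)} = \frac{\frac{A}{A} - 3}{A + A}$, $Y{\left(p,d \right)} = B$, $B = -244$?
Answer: $- \frac{10}{929} \approx -0.010764$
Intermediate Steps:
$Y{\left(p,d \right)} = -244$
$j{\left(A \right)} = - \frac{1}{A}$ ($j{\left(A \right)} = \frac{1 - 3}{2 A} = - 2 \frac{1}{2 A} = - \frac{1}{A}$)
$\frac{1}{Y{\left(179,232 \right)} + Z{\left(j{\left(10 \right)} \right)}} = \frac{1}{-244 + \left(151 - - \frac{1}{10}\right)} = \frac{1}{-244 + \left(151 + \frac{1}{10}\right)} = \frac{1}{-244 + \frac{1511}{10}} = \frac{1}{- \frac{929}{10}} = - \frac{10}{929}$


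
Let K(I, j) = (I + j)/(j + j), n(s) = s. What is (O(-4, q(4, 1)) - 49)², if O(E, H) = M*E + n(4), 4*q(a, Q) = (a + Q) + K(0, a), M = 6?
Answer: 4761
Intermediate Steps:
K(I, j) = (I + j)/(2*j) (K(I, j) = (I + j)/((2*j)) = (I + j)*(1/(2*j)) = (I + j)/(2*j))
q(a, Q) = ⅛ + Q/4 + a/4 (q(a, Q) = ((a + Q) + (0 + a)/(2*a))/4 = ((Q + a) + a/(2*a))/4 = ((Q + a) + ½)/4 = (½ + Q + a)/4 = ⅛ + Q/4 + a/4)
O(E, H) = 4 + 6*E (O(E, H) = 6*E + 4 = 4 + 6*E)
(O(-4, q(4, 1)) - 49)² = ((4 + 6*(-4)) - 49)² = ((4 - 24) - 49)² = (-20 - 49)² = (-69)² = 4761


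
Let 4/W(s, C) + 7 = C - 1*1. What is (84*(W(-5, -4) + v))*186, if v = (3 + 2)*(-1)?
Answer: -83328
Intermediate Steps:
v = -5 (v = 5*(-1) = -5)
W(s, C) = 4/(-8 + C) (W(s, C) = 4/(-7 + (C - 1*1)) = 4/(-7 + (C - 1)) = 4/(-7 + (-1 + C)) = 4/(-8 + C))
(84*(W(-5, -4) + v))*186 = (84*(4/(-8 - 4) - 5))*186 = (84*(4/(-12) - 5))*186 = (84*(4*(-1/12) - 5))*186 = (84*(-⅓ - 5))*186 = (84*(-16/3))*186 = -448*186 = -83328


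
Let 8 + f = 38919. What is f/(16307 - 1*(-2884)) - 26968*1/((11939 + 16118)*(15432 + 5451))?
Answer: 2533110554517/1249364658469 ≈ 2.0275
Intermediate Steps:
f = 38911 (f = -8 + 38919 = 38911)
f/(16307 - 1*(-2884)) - 26968*1/((11939 + 16118)*(15432 + 5451)) = 38911/(16307 - 1*(-2884)) - 26968*1/((11939 + 16118)*(15432 + 5451)) = 38911/(16307 + 2884) - 26968/(28057*20883) = 38911/19191 - 26968/585914331 = 2533110554517/1249364658469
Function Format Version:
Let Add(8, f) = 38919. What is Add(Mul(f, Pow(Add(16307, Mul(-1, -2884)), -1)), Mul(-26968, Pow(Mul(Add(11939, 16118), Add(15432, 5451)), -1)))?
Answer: Rational(2533110554517, 1249364658469) ≈ 2.0275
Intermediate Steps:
f = 38911 (f = Add(-8, 38919) = 38911)
Add(Mul(f, Pow(Add(16307, Mul(-1, -2884)), -1)), Mul(-26968, Pow(Mul(Add(11939, 16118), Add(15432, 5451)), -1))) = Add(Mul(38911, Pow(Add(16307, Mul(-1, -2884)), -1)), Mul(-26968, Pow(Mul(Add(11939, 16118), Add(15432, 5451)), -1))) = Add(Mul(38911, Pow(Add(16307, 2884), -1)), Mul(-26968, Pow(Mul(28057, 20883), -1))) = Add(Mul(38911, Pow(19191, -1)), Mul(-26968, Pow(585914331, -1))) = Add(Mul(38911, Rational(1, 19191)), Mul(-26968, Rational(1, 585914331))) = Add(Rational(38911, 19191), Rational(-26968, 585914331)) = Rational(2533110554517, 1249364658469)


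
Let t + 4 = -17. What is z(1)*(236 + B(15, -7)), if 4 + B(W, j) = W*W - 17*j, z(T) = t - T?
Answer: -12672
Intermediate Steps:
t = -21 (t = -4 - 17 = -21)
z(T) = -21 - T
B(W, j) = -4 + W² - 17*j (B(W, j) = -4 + (W*W - 17*j) = -4 + (W² - 17*j) = -4 + W² - 17*j)
z(1)*(236 + B(15, -7)) = (-21 - 1*1)*(236 + (-4 + 15² - 17*(-7))) = (-21 - 1)*(236 + (-4 + 225 + 119)) = -22*(236 + 340) = -22*576 = -12672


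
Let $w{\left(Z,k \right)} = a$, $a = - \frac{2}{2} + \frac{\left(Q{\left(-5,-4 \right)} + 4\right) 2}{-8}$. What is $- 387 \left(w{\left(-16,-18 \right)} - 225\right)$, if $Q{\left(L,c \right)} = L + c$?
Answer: $\frac{347913}{4} \approx 86978.0$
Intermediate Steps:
$a = \frac{1}{4}$ ($a = - \frac{2}{2} + \frac{\left(\left(-5 - 4\right) + 4\right) 2}{-8} = \left(-2\right) \frac{1}{2} + \left(-9 + 4\right) 2 \left(- \frac{1}{8}\right) = -1 + \left(-5\right) 2 \left(- \frac{1}{8}\right) = -1 - - \frac{5}{4} = -1 + \frac{5}{4} = \frac{1}{4} \approx 0.25$)
$w{\left(Z,k \right)} = \frac{1}{4}$
$- 387 \left(w{\left(-16,-18 \right)} - 225\right) = - 387 \left(\frac{1}{4} - 225\right) = \left(-387\right) \left(- \frac{899}{4}\right) = \frac{347913}{4}$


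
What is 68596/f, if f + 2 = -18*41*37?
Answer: -17149/6827 ≈ -2.5119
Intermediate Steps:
f = -27308 (f = -2 - 18*41*37 = -2 - 738*37 = -2 - 27306 = -27308)
68596/f = 68596/(-27308) = 68596*(-1/27308) = -17149/6827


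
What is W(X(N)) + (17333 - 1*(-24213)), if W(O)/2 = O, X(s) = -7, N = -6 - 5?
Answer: 41532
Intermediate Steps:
N = -11
W(O) = 2*O
W(X(N)) + (17333 - 1*(-24213)) = 2*(-7) + (17333 - 1*(-24213)) = -14 + (17333 + 24213) = -14 + 41546 = 41532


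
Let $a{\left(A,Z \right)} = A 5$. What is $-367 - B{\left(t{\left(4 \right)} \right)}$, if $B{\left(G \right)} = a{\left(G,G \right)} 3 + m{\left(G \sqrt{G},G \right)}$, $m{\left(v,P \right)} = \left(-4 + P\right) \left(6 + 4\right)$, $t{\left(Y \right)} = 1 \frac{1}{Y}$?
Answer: $- \frac{1333}{4} \approx -333.25$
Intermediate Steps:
$t{\left(Y \right)} = \frac{1}{Y}$
$a{\left(A,Z \right)} = 5 A$
$m{\left(v,P \right)} = -40 + 10 P$ ($m{\left(v,P \right)} = \left(-4 + P\right) 10 = -40 + 10 P$)
$B{\left(G \right)} = -40 + 25 G$ ($B{\left(G \right)} = 5 G 3 + \left(-40 + 10 G\right) = 15 G + \left(-40 + 10 G\right) = -40 + 25 G$)
$-367 - B{\left(t{\left(4 \right)} \right)} = -367 - \left(-40 + \frac{25}{4}\right) = -367 - - \frac{135}{4} = -367 + \frac{135}{4} = - \frac{1333}{4}$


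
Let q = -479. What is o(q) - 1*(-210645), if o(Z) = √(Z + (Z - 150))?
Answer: 210645 + 2*I*√277 ≈ 2.1065e+5 + 33.287*I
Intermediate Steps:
o(Z) = √(-150 + 2*Z) (o(Z) = √(Z + (-150 + Z)) = √(-150 + 2*Z))
o(q) - 1*(-210645) = √(-150 + 2*(-479)) - 1*(-210645) = √(-150 - 958) + 210645 = √(-1108) + 210645 = 2*I*√277 + 210645 = 210645 + 2*I*√277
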